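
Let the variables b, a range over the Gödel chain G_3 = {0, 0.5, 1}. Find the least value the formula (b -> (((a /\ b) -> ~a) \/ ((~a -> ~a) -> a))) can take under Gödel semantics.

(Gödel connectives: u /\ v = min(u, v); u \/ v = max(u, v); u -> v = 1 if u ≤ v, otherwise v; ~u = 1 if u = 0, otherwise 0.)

0.50

The minimum is attained at b = 1, a = 0.5:
  (a /\ b) = min(0.5, 1) = 0.5
  ~a: Gödel ¬ of 0.5 = 0 (operand ≠ 0)
  ((a /\ b) -> ~a): 0.5 > 0, so result = 0
  ~a: Gödel ¬ of 0.5 = 0 (operand ≠ 0)
  ~a: Gödel ¬ of 0.5 = 0 (operand ≠ 0)
  (~a -> ~a): 0 ≤ 0, so result = 1
  ((~a -> ~a) -> a): 1 > 0.5, so result = 0.5
  (((a /\ b) -> ~a) \/ ((~a -> ~a) -> a)) = max(0, 0.5) = 0.5
  (b -> (((a /\ b) -> ~a) \/ ((~a -> ~a) -> a))): 1 > 0.5, so result = 0.5
Checking all 9 assignments confirms none give a value below 0.50.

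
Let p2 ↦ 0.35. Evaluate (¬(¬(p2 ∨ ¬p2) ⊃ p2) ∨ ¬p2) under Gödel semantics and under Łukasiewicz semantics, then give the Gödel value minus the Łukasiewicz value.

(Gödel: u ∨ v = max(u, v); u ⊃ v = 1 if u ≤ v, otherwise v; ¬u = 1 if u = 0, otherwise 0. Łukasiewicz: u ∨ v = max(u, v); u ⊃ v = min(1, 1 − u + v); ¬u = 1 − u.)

Gödel evaluation:
  ¬p2: Gödel ¬ of 0.35 = 0 (operand ≠ 0)
  (p2 ∨ ¬p2) = max(0.35, 0) = 0.35
  ¬(p2 ∨ ¬p2): Gödel ¬ of 0.35 = 0 (operand ≠ 0)
  (¬(p2 ∨ ¬p2) ⊃ p2): 0 ≤ 0.35, so result = 1
  ¬(¬(p2 ∨ ¬p2) ⊃ p2): Gödel ¬ of 1 = 0 (operand ≠ 0)
  ¬p2: Gödel ¬ of 0.35 = 0 (operand ≠ 0)
  (¬(¬(p2 ∨ ¬p2) ⊃ p2) ∨ ¬p2) = max(0, 0) = 0
  Gödel value = 0
Łukasiewicz evaluation:
  ¬p2: Łukasiewicz ¬ gives 1 − 0.35 = 0.65
  (p2 ∨ ¬p2) = max(0.35, 0.65) = 0.65
  ¬(p2 ∨ ¬p2): Łukasiewicz ¬ gives 1 − 0.65 = 0.35
  (¬(p2 ∨ ¬p2) ⊃ p2): min(1, 1 − 0.35 + 0.35) = 1
  ¬(¬(p2 ∨ ¬p2) ⊃ p2): Łukasiewicz ¬ gives 1 − 1 = 0
  ¬p2: Łukasiewicz ¬ gives 1 − 0.35 = 0.65
  (¬(¬(p2 ∨ ¬p2) ⊃ p2) ∨ ¬p2) = max(0, 0.65) = 0.65
  Łukasiewicz value = 0.65
Difference: 0 − 0.65 = -0.65

-0.65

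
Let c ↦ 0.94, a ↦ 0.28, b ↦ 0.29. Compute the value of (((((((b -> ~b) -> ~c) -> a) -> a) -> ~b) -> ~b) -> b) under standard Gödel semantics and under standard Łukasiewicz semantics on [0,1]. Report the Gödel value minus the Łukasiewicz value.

Gödel evaluation:
  ~b: Gödel ¬ of 0.29 = 0 (operand ≠ 0)
  (b -> ~b): 0.29 > 0, so result = 0
  ~c: Gödel ¬ of 0.94 = 0 (operand ≠ 0)
  ((b -> ~b) -> ~c): 0 ≤ 0, so result = 1
  (((b -> ~b) -> ~c) -> a): 1 > 0.28, so result = 0.28
  ((((b -> ~b) -> ~c) -> a) -> a): 0.28 ≤ 0.28, so result = 1
  ~b: Gödel ¬ of 0.29 = 0 (operand ≠ 0)
  (((((b -> ~b) -> ~c) -> a) -> a) -> ~b): 1 > 0, so result = 0
  ~b: Gödel ¬ of 0.29 = 0 (operand ≠ 0)
  ((((((b -> ~b) -> ~c) -> a) -> a) -> ~b) -> ~b): 0 ≤ 0, so result = 1
  (((((((b -> ~b) -> ~c) -> a) -> a) -> ~b) -> ~b) -> b): 1 > 0.29, so result = 0.29
  Gödel value = 0.29
Łukasiewicz evaluation:
  ~b: Łukasiewicz ¬ gives 1 − 0.29 = 0.71
  (b -> ~b): min(1, 1 − 0.29 + 0.71) = 1
  ~c: Łukasiewicz ¬ gives 1 − 0.94 = 0.06
  ((b -> ~b) -> ~c): min(1, 1 − 1 + 0.06) = 0.06
  (((b -> ~b) -> ~c) -> a): min(1, 1 − 0.06 + 0.28) = 1
  ((((b -> ~b) -> ~c) -> a) -> a): min(1, 1 − 1 + 0.28) = 0.28
  ~b: Łukasiewicz ¬ gives 1 − 0.29 = 0.71
  (((((b -> ~b) -> ~c) -> a) -> a) -> ~b): min(1, 1 − 0.28 + 0.71) = 1
  ~b: Łukasiewicz ¬ gives 1 − 0.29 = 0.71
  ((((((b -> ~b) -> ~c) -> a) -> a) -> ~b) -> ~b): min(1, 1 − 1 + 0.71) = 0.71
  (((((((b -> ~b) -> ~c) -> a) -> a) -> ~b) -> ~b) -> b): min(1, 1 − 0.71 + 0.29) = 0.58
  Łukasiewicz value = 0.58
Difference: 0.29 − 0.58 = -0.29

-0.29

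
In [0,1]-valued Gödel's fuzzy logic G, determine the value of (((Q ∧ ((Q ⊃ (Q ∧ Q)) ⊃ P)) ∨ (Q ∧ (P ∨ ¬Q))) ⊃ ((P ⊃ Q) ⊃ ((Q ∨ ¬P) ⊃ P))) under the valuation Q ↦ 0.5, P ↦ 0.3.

1.00

(Q ∧ Q) = min(0.5, 0.5) = 0.5
(Q ⊃ (Q ∧ Q)): 0.5 ≤ 0.5, so result = 1
((Q ⊃ (Q ∧ Q)) ⊃ P): 1 > 0.3, so result = 0.3
(Q ∧ ((Q ⊃ (Q ∧ Q)) ⊃ P)) = min(0.5, 0.3) = 0.3
¬Q: Gödel ¬ of 0.5 = 0 (operand ≠ 0)
(P ∨ ¬Q) = max(0.3, 0) = 0.3
(Q ∧ (P ∨ ¬Q)) = min(0.5, 0.3) = 0.3
((Q ∧ ((Q ⊃ (Q ∧ Q)) ⊃ P)) ∨ (Q ∧ (P ∨ ¬Q))) = max(0.3, 0.3) = 0.3
(P ⊃ Q): 0.3 ≤ 0.5, so result = 1
¬P: Gödel ¬ of 0.3 = 0 (operand ≠ 0)
(Q ∨ ¬P) = max(0.5, 0) = 0.5
((Q ∨ ¬P) ⊃ P): 0.5 > 0.3, so result = 0.3
((P ⊃ Q) ⊃ ((Q ∨ ¬P) ⊃ P)): 1 > 0.3, so result = 0.3
(((Q ∧ ((Q ⊃ (Q ∧ Q)) ⊃ P)) ∨ (Q ∧ (P ∨ ¬Q))) ⊃ ((P ⊃ Q) ⊃ ((Q ∨ ¬P) ⊃ P))): 0.3 ≤ 0.3, so result = 1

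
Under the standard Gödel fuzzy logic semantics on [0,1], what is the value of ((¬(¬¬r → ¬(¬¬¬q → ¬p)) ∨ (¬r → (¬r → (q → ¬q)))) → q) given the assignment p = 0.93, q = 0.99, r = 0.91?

0.99

¬r: Gödel ¬ of 0.91 = 0 (operand ≠ 0)
¬¬r: Gödel ¬ of 0 = 1 (operand is 0)
¬q: Gödel ¬ of 0.99 = 0 (operand ≠ 0)
¬¬q: Gödel ¬ of 0 = 1 (operand is 0)
¬¬¬q: Gödel ¬ of 1 = 0 (operand ≠ 0)
¬p: Gödel ¬ of 0.93 = 0 (operand ≠ 0)
(¬¬¬q → ¬p): 0 ≤ 0, so result = 1
¬(¬¬¬q → ¬p): Gödel ¬ of 1 = 0 (operand ≠ 0)
(¬¬r → ¬(¬¬¬q → ¬p)): 1 > 0, so result = 0
¬(¬¬r → ¬(¬¬¬q → ¬p)): Gödel ¬ of 0 = 1 (operand is 0)
¬r: Gödel ¬ of 0.91 = 0 (operand ≠ 0)
¬r: Gödel ¬ of 0.91 = 0 (operand ≠ 0)
¬q: Gödel ¬ of 0.99 = 0 (operand ≠ 0)
(q → ¬q): 0.99 > 0, so result = 0
(¬r → (q → ¬q)): 0 ≤ 0, so result = 1
(¬r → (¬r → (q → ¬q))): 0 ≤ 1, so result = 1
(¬(¬¬r → ¬(¬¬¬q → ¬p)) ∨ (¬r → (¬r → (q → ¬q)))) = max(1, 1) = 1
((¬(¬¬r → ¬(¬¬¬q → ¬p)) ∨ (¬r → (¬r → (q → ¬q)))) → q): 1 > 0.99, so result = 0.99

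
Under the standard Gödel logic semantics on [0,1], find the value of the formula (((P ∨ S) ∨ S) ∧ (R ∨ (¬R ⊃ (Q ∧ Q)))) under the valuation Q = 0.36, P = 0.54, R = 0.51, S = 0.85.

(P ∨ S) = max(0.54, 0.85) = 0.85
((P ∨ S) ∨ S) = max(0.85, 0.85) = 0.85
¬R: Gödel ¬ of 0.51 = 0 (operand ≠ 0)
(Q ∧ Q) = min(0.36, 0.36) = 0.36
(¬R ⊃ (Q ∧ Q)): 0 ≤ 0.36, so result = 1
(R ∨ (¬R ⊃ (Q ∧ Q))) = max(0.51, 1) = 1
(((P ∨ S) ∨ S) ∧ (R ∨ (¬R ⊃ (Q ∧ Q)))) = min(0.85, 1) = 0.85

0.85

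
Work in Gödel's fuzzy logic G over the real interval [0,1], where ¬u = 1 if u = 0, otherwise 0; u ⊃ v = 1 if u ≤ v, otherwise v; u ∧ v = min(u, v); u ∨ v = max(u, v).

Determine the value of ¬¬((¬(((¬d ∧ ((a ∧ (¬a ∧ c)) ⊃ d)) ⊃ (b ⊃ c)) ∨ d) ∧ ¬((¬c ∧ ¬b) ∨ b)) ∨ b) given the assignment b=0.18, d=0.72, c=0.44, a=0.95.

1.00

¬d: Gödel ¬ of 0.72 = 0 (operand ≠ 0)
¬a: Gödel ¬ of 0.95 = 0 (operand ≠ 0)
(¬a ∧ c) = min(0, 0.44) = 0
(a ∧ (¬a ∧ c)) = min(0.95, 0) = 0
((a ∧ (¬a ∧ c)) ⊃ d): 0 ≤ 0.72, so result = 1
(¬d ∧ ((a ∧ (¬a ∧ c)) ⊃ d)) = min(0, 1) = 0
(b ⊃ c): 0.18 ≤ 0.44, so result = 1
((¬d ∧ ((a ∧ (¬a ∧ c)) ⊃ d)) ⊃ (b ⊃ c)): 0 ≤ 1, so result = 1
(((¬d ∧ ((a ∧ (¬a ∧ c)) ⊃ d)) ⊃ (b ⊃ c)) ∨ d) = max(1, 0.72) = 1
¬(((¬d ∧ ((a ∧ (¬a ∧ c)) ⊃ d)) ⊃ (b ⊃ c)) ∨ d): Gödel ¬ of 1 = 0 (operand ≠ 0)
¬c: Gödel ¬ of 0.44 = 0 (operand ≠ 0)
¬b: Gödel ¬ of 0.18 = 0 (operand ≠ 0)
(¬c ∧ ¬b) = min(0, 0) = 0
((¬c ∧ ¬b) ∨ b) = max(0, 0.18) = 0.18
¬((¬c ∧ ¬b) ∨ b): Gödel ¬ of 0.18 = 0 (operand ≠ 0)
(¬(((¬d ∧ ((a ∧ (¬a ∧ c)) ⊃ d)) ⊃ (b ⊃ c)) ∨ d) ∧ ¬((¬c ∧ ¬b) ∨ b)) = min(0, 0) = 0
((¬(((¬d ∧ ((a ∧ (¬a ∧ c)) ⊃ d)) ⊃ (b ⊃ c)) ∨ d) ∧ ¬((¬c ∧ ¬b) ∨ b)) ∨ b) = max(0, 0.18) = 0.18
¬((¬(((¬d ∧ ((a ∧ (¬a ∧ c)) ⊃ d)) ⊃ (b ⊃ c)) ∨ d) ∧ ¬((¬c ∧ ¬b) ∨ b)) ∨ b): Gödel ¬ of 0.18 = 0 (operand ≠ 0)
¬¬((¬(((¬d ∧ ((a ∧ (¬a ∧ c)) ⊃ d)) ⊃ (b ⊃ c)) ∨ d) ∧ ¬((¬c ∧ ¬b) ∨ b)) ∨ b): Gödel ¬ of 0 = 1 (operand is 0)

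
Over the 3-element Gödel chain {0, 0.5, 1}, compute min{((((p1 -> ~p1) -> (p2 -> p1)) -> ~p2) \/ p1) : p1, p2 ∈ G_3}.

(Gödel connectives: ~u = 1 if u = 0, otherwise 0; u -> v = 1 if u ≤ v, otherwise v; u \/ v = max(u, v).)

0.50

The minimum is attained at p1 = 0.5, p2 = 0.5:
  ~p1: Gödel ¬ of 0.5 = 0 (operand ≠ 0)
  (p1 -> ~p1): 0.5 > 0, so result = 0
  (p2 -> p1): 0.5 ≤ 0.5, so result = 1
  ((p1 -> ~p1) -> (p2 -> p1)): 0 ≤ 1, so result = 1
  ~p2: Gödel ¬ of 0.5 = 0 (operand ≠ 0)
  (((p1 -> ~p1) -> (p2 -> p1)) -> ~p2): 1 > 0, so result = 0
  ((((p1 -> ~p1) -> (p2 -> p1)) -> ~p2) \/ p1) = max(0, 0.5) = 0.5
Checking all 9 assignments confirms none give a value below 0.50.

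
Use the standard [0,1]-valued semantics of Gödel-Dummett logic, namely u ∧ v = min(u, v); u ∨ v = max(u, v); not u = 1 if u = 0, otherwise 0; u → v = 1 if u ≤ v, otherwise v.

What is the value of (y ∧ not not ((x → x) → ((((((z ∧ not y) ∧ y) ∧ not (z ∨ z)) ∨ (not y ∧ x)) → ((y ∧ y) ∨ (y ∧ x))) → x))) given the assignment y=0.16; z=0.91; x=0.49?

(x → x): 0.49 ≤ 0.49, so result = 1
not y: Gödel ¬ of 0.16 = 0 (operand ≠ 0)
(z ∧ not y) = min(0.91, 0) = 0
((z ∧ not y) ∧ y) = min(0, 0.16) = 0
(z ∨ z) = max(0.91, 0.91) = 0.91
not (z ∨ z): Gödel ¬ of 0.91 = 0 (operand ≠ 0)
(((z ∧ not y) ∧ y) ∧ not (z ∨ z)) = min(0, 0) = 0
not y: Gödel ¬ of 0.16 = 0 (operand ≠ 0)
(not y ∧ x) = min(0, 0.49) = 0
((((z ∧ not y) ∧ y) ∧ not (z ∨ z)) ∨ (not y ∧ x)) = max(0, 0) = 0
(y ∧ y) = min(0.16, 0.16) = 0.16
(y ∧ x) = min(0.16, 0.49) = 0.16
((y ∧ y) ∨ (y ∧ x)) = max(0.16, 0.16) = 0.16
(((((z ∧ not y) ∧ y) ∧ not (z ∨ z)) ∨ (not y ∧ x)) → ((y ∧ y) ∨ (y ∧ x))): 0 ≤ 0.16, so result = 1
((((((z ∧ not y) ∧ y) ∧ not (z ∨ z)) ∨ (not y ∧ x)) → ((y ∧ y) ∨ (y ∧ x))) → x): 1 > 0.49, so result = 0.49
((x → x) → ((((((z ∧ not y) ∧ y) ∧ not (z ∨ z)) ∨ (not y ∧ x)) → ((y ∧ y) ∨ (y ∧ x))) → x)): 1 > 0.49, so result = 0.49
not ((x → x) → ((((((z ∧ not y) ∧ y) ∧ not (z ∨ z)) ∨ (not y ∧ x)) → ((y ∧ y) ∨ (y ∧ x))) → x)): Gödel ¬ of 0.49 = 0 (operand ≠ 0)
not not ((x → x) → ((((((z ∧ not y) ∧ y) ∧ not (z ∨ z)) ∨ (not y ∧ x)) → ((y ∧ y) ∨ (y ∧ x))) → x)): Gödel ¬ of 0 = 1 (operand is 0)
(y ∧ not not ((x → x) → ((((((z ∧ not y) ∧ y) ∧ not (z ∨ z)) ∨ (not y ∧ x)) → ((y ∧ y) ∨ (y ∧ x))) → x))) = min(0.16, 1) = 0.16

0.16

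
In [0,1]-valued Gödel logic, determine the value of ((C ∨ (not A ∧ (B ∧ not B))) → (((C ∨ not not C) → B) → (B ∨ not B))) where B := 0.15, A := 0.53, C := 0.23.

not A: Gödel ¬ of 0.53 = 0 (operand ≠ 0)
not B: Gödel ¬ of 0.15 = 0 (operand ≠ 0)
(B ∧ not B) = min(0.15, 0) = 0
(not A ∧ (B ∧ not B)) = min(0, 0) = 0
(C ∨ (not A ∧ (B ∧ not B))) = max(0.23, 0) = 0.23
not C: Gödel ¬ of 0.23 = 0 (operand ≠ 0)
not not C: Gödel ¬ of 0 = 1 (operand is 0)
(C ∨ not not C) = max(0.23, 1) = 1
((C ∨ not not C) → B): 1 > 0.15, so result = 0.15
not B: Gödel ¬ of 0.15 = 0 (operand ≠ 0)
(B ∨ not B) = max(0.15, 0) = 0.15
(((C ∨ not not C) → B) → (B ∨ not B)): 0.15 ≤ 0.15, so result = 1
((C ∨ (not A ∧ (B ∧ not B))) → (((C ∨ not not C) → B) → (B ∨ not B))): 0.23 ≤ 1, so result = 1

1.00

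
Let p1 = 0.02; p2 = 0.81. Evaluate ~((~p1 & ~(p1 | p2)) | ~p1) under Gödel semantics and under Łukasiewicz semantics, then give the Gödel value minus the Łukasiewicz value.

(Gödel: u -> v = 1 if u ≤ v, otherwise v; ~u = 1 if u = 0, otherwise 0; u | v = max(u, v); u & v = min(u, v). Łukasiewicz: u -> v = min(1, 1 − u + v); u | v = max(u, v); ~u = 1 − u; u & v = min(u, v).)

0.98

Gödel evaluation:
  ~p1: Gödel ¬ of 0.02 = 0 (operand ≠ 0)
  (p1 | p2) = max(0.02, 0.81) = 0.81
  ~(p1 | p2): Gödel ¬ of 0.81 = 0 (operand ≠ 0)
  (~p1 & ~(p1 | p2)) = min(0, 0) = 0
  ~p1: Gödel ¬ of 0.02 = 0 (operand ≠ 0)
  ((~p1 & ~(p1 | p2)) | ~p1) = max(0, 0) = 0
  ~((~p1 & ~(p1 | p2)) | ~p1): Gödel ¬ of 0 = 1 (operand is 0)
  Gödel value = 1
Łukasiewicz evaluation:
  ~p1: Łukasiewicz ¬ gives 1 − 0.02 = 0.98
  (p1 | p2) = max(0.02, 0.81) = 0.81
  ~(p1 | p2): Łukasiewicz ¬ gives 1 − 0.81 = 0.19
  (~p1 & ~(p1 | p2)) = min(0.98, 0.19) = 0.19
  ~p1: Łukasiewicz ¬ gives 1 − 0.02 = 0.98
  ((~p1 & ~(p1 | p2)) | ~p1) = max(0.19, 0.98) = 0.98
  ~((~p1 & ~(p1 | p2)) | ~p1): Łukasiewicz ¬ gives 1 − 0.98 = 0.02
  Łukasiewicz value = 0.02
Difference: 1 − 0.02 = 0.98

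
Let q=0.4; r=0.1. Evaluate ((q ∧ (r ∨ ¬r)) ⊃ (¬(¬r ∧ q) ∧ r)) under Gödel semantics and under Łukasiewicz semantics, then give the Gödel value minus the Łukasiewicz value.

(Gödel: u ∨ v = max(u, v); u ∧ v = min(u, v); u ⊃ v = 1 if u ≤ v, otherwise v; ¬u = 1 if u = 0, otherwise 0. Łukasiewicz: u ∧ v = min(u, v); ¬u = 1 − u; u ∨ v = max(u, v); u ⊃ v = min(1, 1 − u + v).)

Gödel evaluation:
  ¬r: Gödel ¬ of 0.1 = 0 (operand ≠ 0)
  (r ∨ ¬r) = max(0.1, 0) = 0.1
  (q ∧ (r ∨ ¬r)) = min(0.4, 0.1) = 0.1
  ¬r: Gödel ¬ of 0.1 = 0 (operand ≠ 0)
  (¬r ∧ q) = min(0, 0.4) = 0
  ¬(¬r ∧ q): Gödel ¬ of 0 = 1 (operand is 0)
  (¬(¬r ∧ q) ∧ r) = min(1, 0.1) = 0.1
  ((q ∧ (r ∨ ¬r)) ⊃ (¬(¬r ∧ q) ∧ r)): 0.1 ≤ 0.1, so result = 1
  Gödel value = 1
Łukasiewicz evaluation:
  ¬r: Łukasiewicz ¬ gives 1 − 0.1 = 0.9
  (r ∨ ¬r) = max(0.1, 0.9) = 0.9
  (q ∧ (r ∨ ¬r)) = min(0.4, 0.9) = 0.4
  ¬r: Łukasiewicz ¬ gives 1 − 0.1 = 0.9
  (¬r ∧ q) = min(0.9, 0.4) = 0.4
  ¬(¬r ∧ q): Łukasiewicz ¬ gives 1 − 0.4 = 0.6
  (¬(¬r ∧ q) ∧ r) = min(0.6, 0.1) = 0.1
  ((q ∧ (r ∨ ¬r)) ⊃ (¬(¬r ∧ q) ∧ r)): min(1, 1 − 0.4 + 0.1) = 0.7
  Łukasiewicz value = 0.7
Difference: 1 − 0.7 = 0.30

0.30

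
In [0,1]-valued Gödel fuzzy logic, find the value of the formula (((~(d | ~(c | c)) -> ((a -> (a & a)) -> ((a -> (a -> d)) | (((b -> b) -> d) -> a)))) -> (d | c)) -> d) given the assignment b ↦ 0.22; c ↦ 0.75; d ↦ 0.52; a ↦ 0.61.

0.52

(c | c) = max(0.75, 0.75) = 0.75
~(c | c): Gödel ¬ of 0.75 = 0 (operand ≠ 0)
(d | ~(c | c)) = max(0.52, 0) = 0.52
~(d | ~(c | c)): Gödel ¬ of 0.52 = 0 (operand ≠ 0)
(a & a) = min(0.61, 0.61) = 0.61
(a -> (a & a)): 0.61 ≤ 0.61, so result = 1
(a -> d): 0.61 > 0.52, so result = 0.52
(a -> (a -> d)): 0.61 > 0.52, so result = 0.52
(b -> b): 0.22 ≤ 0.22, so result = 1
((b -> b) -> d): 1 > 0.52, so result = 0.52
(((b -> b) -> d) -> a): 0.52 ≤ 0.61, so result = 1
((a -> (a -> d)) | (((b -> b) -> d) -> a)) = max(0.52, 1) = 1
((a -> (a & a)) -> ((a -> (a -> d)) | (((b -> b) -> d) -> a))): 1 ≤ 1, so result = 1
(~(d | ~(c | c)) -> ((a -> (a & a)) -> ((a -> (a -> d)) | (((b -> b) -> d) -> a)))): 0 ≤ 1, so result = 1
(d | c) = max(0.52, 0.75) = 0.75
((~(d | ~(c | c)) -> ((a -> (a & a)) -> ((a -> (a -> d)) | (((b -> b) -> d) -> a)))) -> (d | c)): 1 > 0.75, so result = 0.75
(((~(d | ~(c | c)) -> ((a -> (a & a)) -> ((a -> (a -> d)) | (((b -> b) -> d) -> a)))) -> (d | c)) -> d): 0.75 > 0.52, so result = 0.52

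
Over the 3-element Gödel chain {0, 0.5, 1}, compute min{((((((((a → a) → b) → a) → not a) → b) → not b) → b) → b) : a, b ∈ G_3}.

0.50

The minimum is attained at a = 0, b = 0.5:
  (a → a): 0 ≤ 0, so result = 1
  ((a → a) → b): 1 > 0.5, so result = 0.5
  (((a → a) → b) → a): 0.5 > 0, so result = 0
  not a: Gödel ¬ of 0 = 1 (operand is 0)
  ((((a → a) → b) → a) → not a): 0 ≤ 1, so result = 1
  (((((a → a) → b) → a) → not a) → b): 1 > 0.5, so result = 0.5
  not b: Gödel ¬ of 0.5 = 0 (operand ≠ 0)
  ((((((a → a) → b) → a) → not a) → b) → not b): 0.5 > 0, so result = 0
  (((((((a → a) → b) → a) → not a) → b) → not b) → b): 0 ≤ 0.5, so result = 1
  ((((((((a → a) → b) → a) → not a) → b) → not b) → b) → b): 1 > 0.5, so result = 0.5
Checking all 9 assignments confirms none give a value below 0.50.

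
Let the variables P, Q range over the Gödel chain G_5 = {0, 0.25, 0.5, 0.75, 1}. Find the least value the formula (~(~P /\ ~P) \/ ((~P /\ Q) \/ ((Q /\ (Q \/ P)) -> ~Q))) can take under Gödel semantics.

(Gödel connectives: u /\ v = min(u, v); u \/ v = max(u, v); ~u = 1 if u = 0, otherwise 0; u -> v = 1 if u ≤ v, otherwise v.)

The minimum is attained at P = 0, Q = 0.25:
  ~P: Gödel ¬ of 0 = 1 (operand is 0)
  ~P: Gödel ¬ of 0 = 1 (operand is 0)
  (~P /\ ~P) = min(1, 1) = 1
  ~(~P /\ ~P): Gödel ¬ of 1 = 0 (operand ≠ 0)
  ~P: Gödel ¬ of 0 = 1 (operand is 0)
  (~P /\ Q) = min(1, 0.25) = 0.25
  (Q \/ P) = max(0.25, 0) = 0.25
  (Q /\ (Q \/ P)) = min(0.25, 0.25) = 0.25
  ~Q: Gödel ¬ of 0.25 = 0 (operand ≠ 0)
  ((Q /\ (Q \/ P)) -> ~Q): 0.25 > 0, so result = 0
  ((~P /\ Q) \/ ((Q /\ (Q \/ P)) -> ~Q)) = max(0.25, 0) = 0.25
  (~(~P /\ ~P) \/ ((~P /\ Q) \/ ((Q /\ (Q \/ P)) -> ~Q))) = max(0, 0.25) = 0.25
Checking all 25 assignments confirms none give a value below 0.25.

0.25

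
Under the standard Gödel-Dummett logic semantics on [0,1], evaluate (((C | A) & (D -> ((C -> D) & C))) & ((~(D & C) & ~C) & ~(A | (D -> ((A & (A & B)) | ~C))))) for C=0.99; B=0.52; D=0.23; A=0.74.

0.00

(C | A) = max(0.99, 0.74) = 0.99
(C -> D): 0.99 > 0.23, so result = 0.23
((C -> D) & C) = min(0.23, 0.99) = 0.23
(D -> ((C -> D) & C)): 0.23 ≤ 0.23, so result = 1
((C | A) & (D -> ((C -> D) & C))) = min(0.99, 1) = 0.99
(D & C) = min(0.23, 0.99) = 0.23
~(D & C): Gödel ¬ of 0.23 = 0 (operand ≠ 0)
~C: Gödel ¬ of 0.99 = 0 (operand ≠ 0)
(~(D & C) & ~C) = min(0, 0) = 0
(A & B) = min(0.74, 0.52) = 0.52
(A & (A & B)) = min(0.74, 0.52) = 0.52
~C: Gödel ¬ of 0.99 = 0 (operand ≠ 0)
((A & (A & B)) | ~C) = max(0.52, 0) = 0.52
(D -> ((A & (A & B)) | ~C)): 0.23 ≤ 0.52, so result = 1
(A | (D -> ((A & (A & B)) | ~C))) = max(0.74, 1) = 1
~(A | (D -> ((A & (A & B)) | ~C))): Gödel ¬ of 1 = 0 (operand ≠ 0)
((~(D & C) & ~C) & ~(A | (D -> ((A & (A & B)) | ~C)))) = min(0, 0) = 0
(((C | A) & (D -> ((C -> D) & C))) & ((~(D & C) & ~C) & ~(A | (D -> ((A & (A & B)) | ~C))))) = min(0.99, 0) = 0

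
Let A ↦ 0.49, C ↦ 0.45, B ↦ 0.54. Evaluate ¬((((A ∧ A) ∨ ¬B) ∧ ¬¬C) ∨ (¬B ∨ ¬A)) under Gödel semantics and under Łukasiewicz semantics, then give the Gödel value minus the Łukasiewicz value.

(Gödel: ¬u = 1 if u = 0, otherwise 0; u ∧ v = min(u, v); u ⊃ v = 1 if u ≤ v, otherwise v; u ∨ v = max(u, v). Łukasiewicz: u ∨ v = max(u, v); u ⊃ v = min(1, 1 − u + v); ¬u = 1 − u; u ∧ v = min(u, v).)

-0.49

Gödel evaluation:
  (A ∧ A) = min(0.49, 0.49) = 0.49
  ¬B: Gödel ¬ of 0.54 = 0 (operand ≠ 0)
  ((A ∧ A) ∨ ¬B) = max(0.49, 0) = 0.49
  ¬C: Gödel ¬ of 0.45 = 0 (operand ≠ 0)
  ¬¬C: Gödel ¬ of 0 = 1 (operand is 0)
  (((A ∧ A) ∨ ¬B) ∧ ¬¬C) = min(0.49, 1) = 0.49
  ¬B: Gödel ¬ of 0.54 = 0 (operand ≠ 0)
  ¬A: Gödel ¬ of 0.49 = 0 (operand ≠ 0)
  (¬B ∨ ¬A) = max(0, 0) = 0
  ((((A ∧ A) ∨ ¬B) ∧ ¬¬C) ∨ (¬B ∨ ¬A)) = max(0.49, 0) = 0.49
  ¬((((A ∧ A) ∨ ¬B) ∧ ¬¬C) ∨ (¬B ∨ ¬A)): Gödel ¬ of 0.49 = 0 (operand ≠ 0)
  Gödel value = 0
Łukasiewicz evaluation:
  (A ∧ A) = min(0.49, 0.49) = 0.49
  ¬B: Łukasiewicz ¬ gives 1 − 0.54 = 0.46
  ((A ∧ A) ∨ ¬B) = max(0.49, 0.46) = 0.49
  ¬C: Łukasiewicz ¬ gives 1 − 0.45 = 0.55
  ¬¬C: Łukasiewicz ¬ gives 1 − 0.55 = 0.45
  (((A ∧ A) ∨ ¬B) ∧ ¬¬C) = min(0.49, 0.45) = 0.45
  ¬B: Łukasiewicz ¬ gives 1 − 0.54 = 0.46
  ¬A: Łukasiewicz ¬ gives 1 − 0.49 = 0.51
  (¬B ∨ ¬A) = max(0.46, 0.51) = 0.51
  ((((A ∧ A) ∨ ¬B) ∧ ¬¬C) ∨ (¬B ∨ ¬A)) = max(0.45, 0.51) = 0.51
  ¬((((A ∧ A) ∨ ¬B) ∧ ¬¬C) ∨ (¬B ∨ ¬A)): Łukasiewicz ¬ gives 1 − 0.51 = 0.49
  Łukasiewicz value = 0.49
Difference: 0 − 0.49 = -0.49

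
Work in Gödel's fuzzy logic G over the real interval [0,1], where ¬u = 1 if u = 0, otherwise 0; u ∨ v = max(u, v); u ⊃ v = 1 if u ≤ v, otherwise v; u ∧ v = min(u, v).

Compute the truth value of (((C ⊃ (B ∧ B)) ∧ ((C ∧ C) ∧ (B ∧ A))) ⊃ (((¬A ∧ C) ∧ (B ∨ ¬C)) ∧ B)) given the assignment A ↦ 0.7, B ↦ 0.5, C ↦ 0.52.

0.00

(B ∧ B) = min(0.5, 0.5) = 0.5
(C ⊃ (B ∧ B)): 0.52 > 0.5, so result = 0.5
(C ∧ C) = min(0.52, 0.52) = 0.52
(B ∧ A) = min(0.5, 0.7) = 0.5
((C ∧ C) ∧ (B ∧ A)) = min(0.52, 0.5) = 0.5
((C ⊃ (B ∧ B)) ∧ ((C ∧ C) ∧ (B ∧ A))) = min(0.5, 0.5) = 0.5
¬A: Gödel ¬ of 0.7 = 0 (operand ≠ 0)
(¬A ∧ C) = min(0, 0.52) = 0
¬C: Gödel ¬ of 0.52 = 0 (operand ≠ 0)
(B ∨ ¬C) = max(0.5, 0) = 0.5
((¬A ∧ C) ∧ (B ∨ ¬C)) = min(0, 0.5) = 0
(((¬A ∧ C) ∧ (B ∨ ¬C)) ∧ B) = min(0, 0.5) = 0
(((C ⊃ (B ∧ B)) ∧ ((C ∧ C) ∧ (B ∧ A))) ⊃ (((¬A ∧ C) ∧ (B ∨ ¬C)) ∧ B)): 0.5 > 0, so result = 0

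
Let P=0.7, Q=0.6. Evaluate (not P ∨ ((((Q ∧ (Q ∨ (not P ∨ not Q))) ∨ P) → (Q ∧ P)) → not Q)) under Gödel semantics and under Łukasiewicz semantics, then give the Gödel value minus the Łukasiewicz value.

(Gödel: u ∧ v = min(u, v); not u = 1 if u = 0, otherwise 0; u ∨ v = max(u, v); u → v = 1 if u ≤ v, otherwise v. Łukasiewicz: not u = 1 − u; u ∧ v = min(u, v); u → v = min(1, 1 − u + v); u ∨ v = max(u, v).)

-0.50

Gödel evaluation:
  not P: Gödel ¬ of 0.7 = 0 (operand ≠ 0)
  not P: Gödel ¬ of 0.7 = 0 (operand ≠ 0)
  not Q: Gödel ¬ of 0.6 = 0 (operand ≠ 0)
  (not P ∨ not Q) = max(0, 0) = 0
  (Q ∨ (not P ∨ not Q)) = max(0.6, 0) = 0.6
  (Q ∧ (Q ∨ (not P ∨ not Q))) = min(0.6, 0.6) = 0.6
  ((Q ∧ (Q ∨ (not P ∨ not Q))) ∨ P) = max(0.6, 0.7) = 0.7
  (Q ∧ P) = min(0.6, 0.7) = 0.6
  (((Q ∧ (Q ∨ (not P ∨ not Q))) ∨ P) → (Q ∧ P)): 0.7 > 0.6, so result = 0.6
  not Q: Gödel ¬ of 0.6 = 0 (operand ≠ 0)
  ((((Q ∧ (Q ∨ (not P ∨ not Q))) ∨ P) → (Q ∧ P)) → not Q): 0.6 > 0, so result = 0
  (not P ∨ ((((Q ∧ (Q ∨ (not P ∨ not Q))) ∨ P) → (Q ∧ P)) → not Q)) = max(0, 0) = 0
  Gödel value = 0
Łukasiewicz evaluation:
  not P: Łukasiewicz ¬ gives 1 − 0.7 = 0.3
  not P: Łukasiewicz ¬ gives 1 − 0.7 = 0.3
  not Q: Łukasiewicz ¬ gives 1 − 0.6 = 0.4
  (not P ∨ not Q) = max(0.3, 0.4) = 0.4
  (Q ∨ (not P ∨ not Q)) = max(0.6, 0.4) = 0.6
  (Q ∧ (Q ∨ (not P ∨ not Q))) = min(0.6, 0.6) = 0.6
  ((Q ∧ (Q ∨ (not P ∨ not Q))) ∨ P) = max(0.6, 0.7) = 0.7
  (Q ∧ P) = min(0.6, 0.7) = 0.6
  (((Q ∧ (Q ∨ (not P ∨ not Q))) ∨ P) → (Q ∧ P)): min(1, 1 − 0.7 + 0.6) = 0.9
  not Q: Łukasiewicz ¬ gives 1 − 0.6 = 0.4
  ((((Q ∧ (Q ∨ (not P ∨ not Q))) ∨ P) → (Q ∧ P)) → not Q): min(1, 1 − 0.9 + 0.4) = 0.5
  (not P ∨ ((((Q ∧ (Q ∨ (not P ∨ not Q))) ∨ P) → (Q ∧ P)) → not Q)) = max(0.3, 0.5) = 0.5
  Łukasiewicz value = 0.5
Difference: 0 − 0.5 = -0.50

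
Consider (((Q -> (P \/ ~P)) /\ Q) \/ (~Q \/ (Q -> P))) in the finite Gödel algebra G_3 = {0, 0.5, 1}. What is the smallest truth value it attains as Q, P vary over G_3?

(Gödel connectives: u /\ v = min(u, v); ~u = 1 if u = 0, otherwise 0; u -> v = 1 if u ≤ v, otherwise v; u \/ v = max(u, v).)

The minimum is attained at Q = 0.5, P = 0:
  ~P: Gödel ¬ of 0 = 1 (operand is 0)
  (P \/ ~P) = max(0, 1) = 1
  (Q -> (P \/ ~P)): 0.5 ≤ 1, so result = 1
  ((Q -> (P \/ ~P)) /\ Q) = min(1, 0.5) = 0.5
  ~Q: Gödel ¬ of 0.5 = 0 (operand ≠ 0)
  (Q -> P): 0.5 > 0, so result = 0
  (~Q \/ (Q -> P)) = max(0, 0) = 0
  (((Q -> (P \/ ~P)) /\ Q) \/ (~Q \/ (Q -> P))) = max(0.5, 0) = 0.5
Checking all 9 assignments confirms none give a value below 0.50.

0.50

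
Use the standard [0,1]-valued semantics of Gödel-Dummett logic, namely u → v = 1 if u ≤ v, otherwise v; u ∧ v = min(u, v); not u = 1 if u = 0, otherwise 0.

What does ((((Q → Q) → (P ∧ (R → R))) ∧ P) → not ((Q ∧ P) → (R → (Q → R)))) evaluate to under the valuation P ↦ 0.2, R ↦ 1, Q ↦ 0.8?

(Q → Q): 0.8 ≤ 0.8, so result = 1
(R → R): 1 ≤ 1, so result = 1
(P ∧ (R → R)) = min(0.2, 1) = 0.2
((Q → Q) → (P ∧ (R → R))): 1 > 0.2, so result = 0.2
(((Q → Q) → (P ∧ (R → R))) ∧ P) = min(0.2, 0.2) = 0.2
(Q ∧ P) = min(0.8, 0.2) = 0.2
(Q → R): 0.8 ≤ 1, so result = 1
(R → (Q → R)): 1 ≤ 1, so result = 1
((Q ∧ P) → (R → (Q → R))): 0.2 ≤ 1, so result = 1
not ((Q ∧ P) → (R → (Q → R))): Gödel ¬ of 1 = 0 (operand ≠ 0)
((((Q → Q) → (P ∧ (R → R))) ∧ P) → not ((Q ∧ P) → (R → (Q → R)))): 0.2 > 0, so result = 0

0.00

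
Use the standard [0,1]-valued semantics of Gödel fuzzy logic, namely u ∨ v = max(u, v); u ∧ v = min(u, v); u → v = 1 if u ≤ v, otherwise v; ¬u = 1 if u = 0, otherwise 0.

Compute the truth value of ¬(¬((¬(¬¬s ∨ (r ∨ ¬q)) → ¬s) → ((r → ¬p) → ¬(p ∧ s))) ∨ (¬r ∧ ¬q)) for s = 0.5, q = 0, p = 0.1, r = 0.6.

1.00

¬s: Gödel ¬ of 0.5 = 0 (operand ≠ 0)
¬¬s: Gödel ¬ of 0 = 1 (operand is 0)
¬q: Gödel ¬ of 0 = 1 (operand is 0)
(r ∨ ¬q) = max(0.6, 1) = 1
(¬¬s ∨ (r ∨ ¬q)) = max(1, 1) = 1
¬(¬¬s ∨ (r ∨ ¬q)): Gödel ¬ of 1 = 0 (operand ≠ 0)
¬s: Gödel ¬ of 0.5 = 0 (operand ≠ 0)
(¬(¬¬s ∨ (r ∨ ¬q)) → ¬s): 0 ≤ 0, so result = 1
¬p: Gödel ¬ of 0.1 = 0 (operand ≠ 0)
(r → ¬p): 0.6 > 0, so result = 0
(p ∧ s) = min(0.1, 0.5) = 0.1
¬(p ∧ s): Gödel ¬ of 0.1 = 0 (operand ≠ 0)
((r → ¬p) → ¬(p ∧ s)): 0 ≤ 0, so result = 1
((¬(¬¬s ∨ (r ∨ ¬q)) → ¬s) → ((r → ¬p) → ¬(p ∧ s))): 1 ≤ 1, so result = 1
¬((¬(¬¬s ∨ (r ∨ ¬q)) → ¬s) → ((r → ¬p) → ¬(p ∧ s))): Gödel ¬ of 1 = 0 (operand ≠ 0)
¬r: Gödel ¬ of 0.6 = 0 (operand ≠ 0)
¬q: Gödel ¬ of 0 = 1 (operand is 0)
(¬r ∧ ¬q) = min(0, 1) = 0
(¬((¬(¬¬s ∨ (r ∨ ¬q)) → ¬s) → ((r → ¬p) → ¬(p ∧ s))) ∨ (¬r ∧ ¬q)) = max(0, 0) = 0
¬(¬((¬(¬¬s ∨ (r ∨ ¬q)) → ¬s) → ((r → ¬p) → ¬(p ∧ s))) ∨ (¬r ∧ ¬q)): Gödel ¬ of 0 = 1 (operand is 0)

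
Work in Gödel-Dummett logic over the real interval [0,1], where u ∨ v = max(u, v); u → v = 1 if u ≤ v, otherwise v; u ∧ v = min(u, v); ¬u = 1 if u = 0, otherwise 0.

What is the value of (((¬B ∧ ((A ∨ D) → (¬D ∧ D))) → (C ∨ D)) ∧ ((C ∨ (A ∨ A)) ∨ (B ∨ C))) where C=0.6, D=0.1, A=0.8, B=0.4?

¬B: Gödel ¬ of 0.4 = 0 (operand ≠ 0)
(A ∨ D) = max(0.8, 0.1) = 0.8
¬D: Gödel ¬ of 0.1 = 0 (operand ≠ 0)
(¬D ∧ D) = min(0, 0.1) = 0
((A ∨ D) → (¬D ∧ D)): 0.8 > 0, so result = 0
(¬B ∧ ((A ∨ D) → (¬D ∧ D))) = min(0, 0) = 0
(C ∨ D) = max(0.6, 0.1) = 0.6
((¬B ∧ ((A ∨ D) → (¬D ∧ D))) → (C ∨ D)): 0 ≤ 0.6, so result = 1
(A ∨ A) = max(0.8, 0.8) = 0.8
(C ∨ (A ∨ A)) = max(0.6, 0.8) = 0.8
(B ∨ C) = max(0.4, 0.6) = 0.6
((C ∨ (A ∨ A)) ∨ (B ∨ C)) = max(0.8, 0.6) = 0.8
(((¬B ∧ ((A ∨ D) → (¬D ∧ D))) → (C ∨ D)) ∧ ((C ∨ (A ∨ A)) ∨ (B ∨ C))) = min(1, 0.8) = 0.8

0.80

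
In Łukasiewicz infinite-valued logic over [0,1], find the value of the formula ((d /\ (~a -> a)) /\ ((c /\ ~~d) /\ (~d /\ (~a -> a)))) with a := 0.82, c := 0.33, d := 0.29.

0.29

~a: Łukasiewicz ¬ gives 1 − 0.82 = 0.18
(~a -> a): min(1, 1 − 0.18 + 0.82) = 1
(d /\ (~a -> a)) = min(0.29, 1) = 0.29
~d: Łukasiewicz ¬ gives 1 − 0.29 = 0.71
~~d: Łukasiewicz ¬ gives 1 − 0.71 = 0.29
(c /\ ~~d) = min(0.33, 0.29) = 0.29
~d: Łukasiewicz ¬ gives 1 − 0.29 = 0.71
~a: Łukasiewicz ¬ gives 1 − 0.82 = 0.18
(~a -> a): min(1, 1 − 0.18 + 0.82) = 1
(~d /\ (~a -> a)) = min(0.71, 1) = 0.71
((c /\ ~~d) /\ (~d /\ (~a -> a))) = min(0.29, 0.71) = 0.29
((d /\ (~a -> a)) /\ ((c /\ ~~d) /\ (~d /\ (~a -> a)))) = min(0.29, 0.29) = 0.29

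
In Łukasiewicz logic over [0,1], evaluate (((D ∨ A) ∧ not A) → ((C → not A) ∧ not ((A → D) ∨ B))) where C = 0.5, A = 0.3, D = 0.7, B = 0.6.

0.30

(D ∨ A) = max(0.7, 0.3) = 0.7
not A: Łukasiewicz ¬ gives 1 − 0.3 = 0.7
((D ∨ A) ∧ not A) = min(0.7, 0.7) = 0.7
not A: Łukasiewicz ¬ gives 1 − 0.3 = 0.7
(C → not A): min(1, 1 − 0.5 + 0.7) = 1
(A → D): min(1, 1 − 0.3 + 0.7) = 1
((A → D) ∨ B) = max(1, 0.6) = 1
not ((A → D) ∨ B): Łukasiewicz ¬ gives 1 − 1 = 0
((C → not A) ∧ not ((A → D) ∨ B)) = min(1, 0) = 0
(((D ∨ A) ∧ not A) → ((C → not A) ∧ not ((A → D) ∨ B))): min(1, 1 − 0.7 + 0) = 0.3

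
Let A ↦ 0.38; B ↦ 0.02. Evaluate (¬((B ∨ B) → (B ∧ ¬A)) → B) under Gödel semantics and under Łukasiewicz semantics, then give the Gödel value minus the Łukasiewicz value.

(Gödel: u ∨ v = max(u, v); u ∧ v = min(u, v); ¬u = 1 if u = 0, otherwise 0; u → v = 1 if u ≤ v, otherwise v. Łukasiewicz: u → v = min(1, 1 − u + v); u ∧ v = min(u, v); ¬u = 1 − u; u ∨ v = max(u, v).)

-0.98

Gödel evaluation:
  (B ∨ B) = max(0.02, 0.02) = 0.02
  ¬A: Gödel ¬ of 0.38 = 0 (operand ≠ 0)
  (B ∧ ¬A) = min(0.02, 0) = 0
  ((B ∨ B) → (B ∧ ¬A)): 0.02 > 0, so result = 0
  ¬((B ∨ B) → (B ∧ ¬A)): Gödel ¬ of 0 = 1 (operand is 0)
  (¬((B ∨ B) → (B ∧ ¬A)) → B): 1 > 0.02, so result = 0.02
  Gödel value = 0.02
Łukasiewicz evaluation:
  (B ∨ B) = max(0.02, 0.02) = 0.02
  ¬A: Łukasiewicz ¬ gives 1 − 0.38 = 0.62
  (B ∧ ¬A) = min(0.02, 0.62) = 0.02
  ((B ∨ B) → (B ∧ ¬A)): min(1, 1 − 0.02 + 0.02) = 1
  ¬((B ∨ B) → (B ∧ ¬A)): Łukasiewicz ¬ gives 1 − 1 = 0
  (¬((B ∨ B) → (B ∧ ¬A)) → B): min(1, 1 − 0 + 0.02) = 1
  Łukasiewicz value = 1
Difference: 0.02 − 1 = -0.98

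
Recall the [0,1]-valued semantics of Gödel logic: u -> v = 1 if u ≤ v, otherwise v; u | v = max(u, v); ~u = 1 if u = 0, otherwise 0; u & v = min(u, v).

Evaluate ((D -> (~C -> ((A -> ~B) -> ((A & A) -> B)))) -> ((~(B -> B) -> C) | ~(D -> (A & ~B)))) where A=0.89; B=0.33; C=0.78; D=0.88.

1.00

~C: Gödel ¬ of 0.78 = 0 (operand ≠ 0)
~B: Gödel ¬ of 0.33 = 0 (operand ≠ 0)
(A -> ~B): 0.89 > 0, so result = 0
(A & A) = min(0.89, 0.89) = 0.89
((A & A) -> B): 0.89 > 0.33, so result = 0.33
((A -> ~B) -> ((A & A) -> B)): 0 ≤ 0.33, so result = 1
(~C -> ((A -> ~B) -> ((A & A) -> B))): 0 ≤ 1, so result = 1
(D -> (~C -> ((A -> ~B) -> ((A & A) -> B)))): 0.88 ≤ 1, so result = 1
(B -> B): 0.33 ≤ 0.33, so result = 1
~(B -> B): Gödel ¬ of 1 = 0 (operand ≠ 0)
(~(B -> B) -> C): 0 ≤ 0.78, so result = 1
~B: Gödel ¬ of 0.33 = 0 (operand ≠ 0)
(A & ~B) = min(0.89, 0) = 0
(D -> (A & ~B)): 0.88 > 0, so result = 0
~(D -> (A & ~B)): Gödel ¬ of 0 = 1 (operand is 0)
((~(B -> B) -> C) | ~(D -> (A & ~B))) = max(1, 1) = 1
((D -> (~C -> ((A -> ~B) -> ((A & A) -> B)))) -> ((~(B -> B) -> C) | ~(D -> (A & ~B)))): 1 ≤ 1, so result = 1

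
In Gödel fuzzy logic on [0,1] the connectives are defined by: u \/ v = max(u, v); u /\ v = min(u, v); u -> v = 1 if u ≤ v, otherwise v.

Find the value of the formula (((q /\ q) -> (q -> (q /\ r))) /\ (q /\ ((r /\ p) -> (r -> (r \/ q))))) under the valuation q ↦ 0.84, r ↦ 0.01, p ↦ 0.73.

0.01

(q /\ q) = min(0.84, 0.84) = 0.84
(q /\ r) = min(0.84, 0.01) = 0.01
(q -> (q /\ r)): 0.84 > 0.01, so result = 0.01
((q /\ q) -> (q -> (q /\ r))): 0.84 > 0.01, so result = 0.01
(r /\ p) = min(0.01, 0.73) = 0.01
(r \/ q) = max(0.01, 0.84) = 0.84
(r -> (r \/ q)): 0.01 ≤ 0.84, so result = 1
((r /\ p) -> (r -> (r \/ q))): 0.01 ≤ 1, so result = 1
(q /\ ((r /\ p) -> (r -> (r \/ q)))) = min(0.84, 1) = 0.84
(((q /\ q) -> (q -> (q /\ r))) /\ (q /\ ((r /\ p) -> (r -> (r \/ q))))) = min(0.01, 0.84) = 0.01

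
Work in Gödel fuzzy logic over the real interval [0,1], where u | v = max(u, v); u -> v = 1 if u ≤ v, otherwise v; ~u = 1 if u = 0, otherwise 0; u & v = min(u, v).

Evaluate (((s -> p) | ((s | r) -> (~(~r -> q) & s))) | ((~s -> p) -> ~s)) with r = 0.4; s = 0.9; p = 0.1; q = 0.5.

(s -> p): 0.9 > 0.1, so result = 0.1
(s | r) = max(0.9, 0.4) = 0.9
~r: Gödel ¬ of 0.4 = 0 (operand ≠ 0)
(~r -> q): 0 ≤ 0.5, so result = 1
~(~r -> q): Gödel ¬ of 1 = 0 (operand ≠ 0)
(~(~r -> q) & s) = min(0, 0.9) = 0
((s | r) -> (~(~r -> q) & s)): 0.9 > 0, so result = 0
((s -> p) | ((s | r) -> (~(~r -> q) & s))) = max(0.1, 0) = 0.1
~s: Gödel ¬ of 0.9 = 0 (operand ≠ 0)
(~s -> p): 0 ≤ 0.1, so result = 1
~s: Gödel ¬ of 0.9 = 0 (operand ≠ 0)
((~s -> p) -> ~s): 1 > 0, so result = 0
(((s -> p) | ((s | r) -> (~(~r -> q) & s))) | ((~s -> p) -> ~s)) = max(0.1, 0) = 0.1

0.10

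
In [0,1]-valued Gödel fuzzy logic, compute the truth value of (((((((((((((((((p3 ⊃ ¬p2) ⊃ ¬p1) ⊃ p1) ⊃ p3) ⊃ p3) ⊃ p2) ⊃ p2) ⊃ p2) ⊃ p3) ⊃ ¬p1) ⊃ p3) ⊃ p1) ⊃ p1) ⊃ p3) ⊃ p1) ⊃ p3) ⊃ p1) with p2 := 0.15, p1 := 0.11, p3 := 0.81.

¬p2: Gödel ¬ of 0.15 = 0 (operand ≠ 0)
(p3 ⊃ ¬p2): 0.81 > 0, so result = 0
¬p1: Gödel ¬ of 0.11 = 0 (operand ≠ 0)
((p3 ⊃ ¬p2) ⊃ ¬p1): 0 ≤ 0, so result = 1
(((p3 ⊃ ¬p2) ⊃ ¬p1) ⊃ p1): 1 > 0.11, so result = 0.11
((((p3 ⊃ ¬p2) ⊃ ¬p1) ⊃ p1) ⊃ p3): 0.11 ≤ 0.81, so result = 1
(((((p3 ⊃ ¬p2) ⊃ ¬p1) ⊃ p1) ⊃ p3) ⊃ p3): 1 > 0.81, so result = 0.81
((((((p3 ⊃ ¬p2) ⊃ ¬p1) ⊃ p1) ⊃ p3) ⊃ p3) ⊃ p2): 0.81 > 0.15, so result = 0.15
(((((((p3 ⊃ ¬p2) ⊃ ¬p1) ⊃ p1) ⊃ p3) ⊃ p3) ⊃ p2) ⊃ p2): 0.15 ≤ 0.15, so result = 1
((((((((p3 ⊃ ¬p2) ⊃ ¬p1) ⊃ p1) ⊃ p3) ⊃ p3) ⊃ p2) ⊃ p2) ⊃ p2): 1 > 0.15, so result = 0.15
(((((((((p3 ⊃ ¬p2) ⊃ ¬p1) ⊃ p1) ⊃ p3) ⊃ p3) ⊃ p2) ⊃ p2) ⊃ p2) ⊃ p3): 0.15 ≤ 0.81, so result = 1
¬p1: Gödel ¬ of 0.11 = 0 (operand ≠ 0)
((((((((((p3 ⊃ ¬p2) ⊃ ¬p1) ⊃ p1) ⊃ p3) ⊃ p3) ⊃ p2) ⊃ p2) ⊃ p2) ⊃ p3) ⊃ ¬p1): 1 > 0, so result = 0
(((((((((((p3 ⊃ ¬p2) ⊃ ¬p1) ⊃ p1) ⊃ p3) ⊃ p3) ⊃ p2) ⊃ p2) ⊃ p2) ⊃ p3) ⊃ ¬p1) ⊃ p3): 0 ≤ 0.81, so result = 1
((((((((((((p3 ⊃ ¬p2) ⊃ ¬p1) ⊃ p1) ⊃ p3) ⊃ p3) ⊃ p2) ⊃ p2) ⊃ p2) ⊃ p3) ⊃ ¬p1) ⊃ p3) ⊃ p1): 1 > 0.11, so result = 0.11
(((((((((((((p3 ⊃ ¬p2) ⊃ ¬p1) ⊃ p1) ⊃ p3) ⊃ p3) ⊃ p2) ⊃ p2) ⊃ p2) ⊃ p3) ⊃ ¬p1) ⊃ p3) ⊃ p1) ⊃ p1): 0.11 ≤ 0.11, so result = 1
((((((((((((((p3 ⊃ ¬p2) ⊃ ¬p1) ⊃ p1) ⊃ p3) ⊃ p3) ⊃ p2) ⊃ p2) ⊃ p2) ⊃ p3) ⊃ ¬p1) ⊃ p3) ⊃ p1) ⊃ p1) ⊃ p3): 1 > 0.81, so result = 0.81
(((((((((((((((p3 ⊃ ¬p2) ⊃ ¬p1) ⊃ p1) ⊃ p3) ⊃ p3) ⊃ p2) ⊃ p2) ⊃ p2) ⊃ p3) ⊃ ¬p1) ⊃ p3) ⊃ p1) ⊃ p1) ⊃ p3) ⊃ p1): 0.81 > 0.11, so result = 0.11
((((((((((((((((p3 ⊃ ¬p2) ⊃ ¬p1) ⊃ p1) ⊃ p3) ⊃ p3) ⊃ p2) ⊃ p2) ⊃ p2) ⊃ p3) ⊃ ¬p1) ⊃ p3) ⊃ p1) ⊃ p1) ⊃ p3) ⊃ p1) ⊃ p3): 0.11 ≤ 0.81, so result = 1
(((((((((((((((((p3 ⊃ ¬p2) ⊃ ¬p1) ⊃ p1) ⊃ p3) ⊃ p3) ⊃ p2) ⊃ p2) ⊃ p2) ⊃ p3) ⊃ ¬p1) ⊃ p3) ⊃ p1) ⊃ p1) ⊃ p3) ⊃ p1) ⊃ p3) ⊃ p1): 1 > 0.11, so result = 0.11

0.11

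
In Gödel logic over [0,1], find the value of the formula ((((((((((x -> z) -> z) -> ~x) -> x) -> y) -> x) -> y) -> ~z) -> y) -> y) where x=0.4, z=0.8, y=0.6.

(x -> z): 0.4 ≤ 0.8, so result = 1
((x -> z) -> z): 1 > 0.8, so result = 0.8
~x: Gödel ¬ of 0.4 = 0 (operand ≠ 0)
(((x -> z) -> z) -> ~x): 0.8 > 0, so result = 0
((((x -> z) -> z) -> ~x) -> x): 0 ≤ 0.4, so result = 1
(((((x -> z) -> z) -> ~x) -> x) -> y): 1 > 0.6, so result = 0.6
((((((x -> z) -> z) -> ~x) -> x) -> y) -> x): 0.6 > 0.4, so result = 0.4
(((((((x -> z) -> z) -> ~x) -> x) -> y) -> x) -> y): 0.4 ≤ 0.6, so result = 1
~z: Gödel ¬ of 0.8 = 0 (operand ≠ 0)
((((((((x -> z) -> z) -> ~x) -> x) -> y) -> x) -> y) -> ~z): 1 > 0, so result = 0
(((((((((x -> z) -> z) -> ~x) -> x) -> y) -> x) -> y) -> ~z) -> y): 0 ≤ 0.6, so result = 1
((((((((((x -> z) -> z) -> ~x) -> x) -> y) -> x) -> y) -> ~z) -> y) -> y): 1 > 0.6, so result = 0.6

0.60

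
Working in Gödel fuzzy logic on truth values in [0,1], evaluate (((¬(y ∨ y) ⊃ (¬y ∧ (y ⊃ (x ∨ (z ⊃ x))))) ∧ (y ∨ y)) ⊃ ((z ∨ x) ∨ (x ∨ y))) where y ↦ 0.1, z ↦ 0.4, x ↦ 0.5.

(y ∨ y) = max(0.1, 0.1) = 0.1
¬(y ∨ y): Gödel ¬ of 0.1 = 0 (operand ≠ 0)
¬y: Gödel ¬ of 0.1 = 0 (operand ≠ 0)
(z ⊃ x): 0.4 ≤ 0.5, so result = 1
(x ∨ (z ⊃ x)) = max(0.5, 1) = 1
(y ⊃ (x ∨ (z ⊃ x))): 0.1 ≤ 1, so result = 1
(¬y ∧ (y ⊃ (x ∨ (z ⊃ x)))) = min(0, 1) = 0
(¬(y ∨ y) ⊃ (¬y ∧ (y ⊃ (x ∨ (z ⊃ x))))): 0 ≤ 0, so result = 1
(y ∨ y) = max(0.1, 0.1) = 0.1
((¬(y ∨ y) ⊃ (¬y ∧ (y ⊃ (x ∨ (z ⊃ x))))) ∧ (y ∨ y)) = min(1, 0.1) = 0.1
(z ∨ x) = max(0.4, 0.5) = 0.5
(x ∨ y) = max(0.5, 0.1) = 0.5
((z ∨ x) ∨ (x ∨ y)) = max(0.5, 0.5) = 0.5
(((¬(y ∨ y) ⊃ (¬y ∧ (y ⊃ (x ∨ (z ⊃ x))))) ∧ (y ∨ y)) ⊃ ((z ∨ x) ∨ (x ∨ y))): 0.1 ≤ 0.5, so result = 1

1.00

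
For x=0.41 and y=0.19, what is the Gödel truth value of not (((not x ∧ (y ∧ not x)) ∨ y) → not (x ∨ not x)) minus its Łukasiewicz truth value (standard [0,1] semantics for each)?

Gödel evaluation:
  not x: Gödel ¬ of 0.41 = 0 (operand ≠ 0)
  not x: Gödel ¬ of 0.41 = 0 (operand ≠ 0)
  (y ∧ not x) = min(0.19, 0) = 0
  (not x ∧ (y ∧ not x)) = min(0, 0) = 0
  ((not x ∧ (y ∧ not x)) ∨ y) = max(0, 0.19) = 0.19
  not x: Gödel ¬ of 0.41 = 0 (operand ≠ 0)
  (x ∨ not x) = max(0.41, 0) = 0.41
  not (x ∨ not x): Gödel ¬ of 0.41 = 0 (operand ≠ 0)
  (((not x ∧ (y ∧ not x)) ∨ y) → not (x ∨ not x)): 0.19 > 0, so result = 0
  not (((not x ∧ (y ∧ not x)) ∨ y) → not (x ∨ not x)): Gödel ¬ of 0 = 1 (operand is 0)
  Gödel value = 1
Łukasiewicz evaluation:
  not x: Łukasiewicz ¬ gives 1 − 0.41 = 0.59
  not x: Łukasiewicz ¬ gives 1 − 0.41 = 0.59
  (y ∧ not x) = min(0.19, 0.59) = 0.19
  (not x ∧ (y ∧ not x)) = min(0.59, 0.19) = 0.19
  ((not x ∧ (y ∧ not x)) ∨ y) = max(0.19, 0.19) = 0.19
  not x: Łukasiewicz ¬ gives 1 − 0.41 = 0.59
  (x ∨ not x) = max(0.41, 0.59) = 0.59
  not (x ∨ not x): Łukasiewicz ¬ gives 1 − 0.59 = 0.41
  (((not x ∧ (y ∧ not x)) ∨ y) → not (x ∨ not x)): min(1, 1 − 0.19 + 0.41) = 1
  not (((not x ∧ (y ∧ not x)) ∨ y) → not (x ∨ not x)): Łukasiewicz ¬ gives 1 − 1 = 0
  Łukasiewicz value = 0
Difference: 1 − 0 = 1.00

1.00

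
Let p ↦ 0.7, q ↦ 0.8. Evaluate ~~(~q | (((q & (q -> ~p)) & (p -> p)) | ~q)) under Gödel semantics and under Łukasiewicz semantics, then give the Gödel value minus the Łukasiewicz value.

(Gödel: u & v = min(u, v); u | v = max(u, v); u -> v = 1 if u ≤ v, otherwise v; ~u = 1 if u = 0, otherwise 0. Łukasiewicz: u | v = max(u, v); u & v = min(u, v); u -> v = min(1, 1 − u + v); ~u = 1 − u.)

-0.50

Gödel evaluation:
  ~q: Gödel ¬ of 0.8 = 0 (operand ≠ 0)
  ~p: Gödel ¬ of 0.7 = 0 (operand ≠ 0)
  (q -> ~p): 0.8 > 0, so result = 0
  (q & (q -> ~p)) = min(0.8, 0) = 0
  (p -> p): 0.7 ≤ 0.7, so result = 1
  ((q & (q -> ~p)) & (p -> p)) = min(0, 1) = 0
  ~q: Gödel ¬ of 0.8 = 0 (operand ≠ 0)
  (((q & (q -> ~p)) & (p -> p)) | ~q) = max(0, 0) = 0
  (~q | (((q & (q -> ~p)) & (p -> p)) | ~q)) = max(0, 0) = 0
  ~(~q | (((q & (q -> ~p)) & (p -> p)) | ~q)): Gödel ¬ of 0 = 1 (operand is 0)
  ~~(~q | (((q & (q -> ~p)) & (p -> p)) | ~q)): Gödel ¬ of 1 = 0 (operand ≠ 0)
  Gödel value = 0
Łukasiewicz evaluation:
  ~q: Łukasiewicz ¬ gives 1 − 0.8 = 0.2
  ~p: Łukasiewicz ¬ gives 1 − 0.7 = 0.3
  (q -> ~p): min(1, 1 − 0.8 + 0.3) = 0.5
  (q & (q -> ~p)) = min(0.8, 0.5) = 0.5
  (p -> p): min(1, 1 − 0.7 + 0.7) = 1
  ((q & (q -> ~p)) & (p -> p)) = min(0.5, 1) = 0.5
  ~q: Łukasiewicz ¬ gives 1 − 0.8 = 0.2
  (((q & (q -> ~p)) & (p -> p)) | ~q) = max(0.5, 0.2) = 0.5
  (~q | (((q & (q -> ~p)) & (p -> p)) | ~q)) = max(0.2, 0.5) = 0.5
  ~(~q | (((q & (q -> ~p)) & (p -> p)) | ~q)): Łukasiewicz ¬ gives 1 − 0.5 = 0.5
  ~~(~q | (((q & (q -> ~p)) & (p -> p)) | ~q)): Łukasiewicz ¬ gives 1 − 0.5 = 0.5
  Łukasiewicz value = 0.5
Difference: 0 − 0.5 = -0.50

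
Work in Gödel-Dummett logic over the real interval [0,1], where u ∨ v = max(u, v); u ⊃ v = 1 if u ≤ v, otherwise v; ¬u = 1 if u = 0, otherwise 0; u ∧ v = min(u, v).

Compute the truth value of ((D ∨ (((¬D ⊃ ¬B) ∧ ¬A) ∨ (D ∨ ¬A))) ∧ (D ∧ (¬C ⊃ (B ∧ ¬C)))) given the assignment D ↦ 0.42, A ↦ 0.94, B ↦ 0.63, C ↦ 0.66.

¬D: Gödel ¬ of 0.42 = 0 (operand ≠ 0)
¬B: Gödel ¬ of 0.63 = 0 (operand ≠ 0)
(¬D ⊃ ¬B): 0 ≤ 0, so result = 1
¬A: Gödel ¬ of 0.94 = 0 (operand ≠ 0)
((¬D ⊃ ¬B) ∧ ¬A) = min(1, 0) = 0
¬A: Gödel ¬ of 0.94 = 0 (operand ≠ 0)
(D ∨ ¬A) = max(0.42, 0) = 0.42
(((¬D ⊃ ¬B) ∧ ¬A) ∨ (D ∨ ¬A)) = max(0, 0.42) = 0.42
(D ∨ (((¬D ⊃ ¬B) ∧ ¬A) ∨ (D ∨ ¬A))) = max(0.42, 0.42) = 0.42
¬C: Gödel ¬ of 0.66 = 0 (operand ≠ 0)
¬C: Gödel ¬ of 0.66 = 0 (operand ≠ 0)
(B ∧ ¬C) = min(0.63, 0) = 0
(¬C ⊃ (B ∧ ¬C)): 0 ≤ 0, so result = 1
(D ∧ (¬C ⊃ (B ∧ ¬C))) = min(0.42, 1) = 0.42
((D ∨ (((¬D ⊃ ¬B) ∧ ¬A) ∨ (D ∨ ¬A))) ∧ (D ∧ (¬C ⊃ (B ∧ ¬C)))) = min(0.42, 0.42) = 0.42

0.42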